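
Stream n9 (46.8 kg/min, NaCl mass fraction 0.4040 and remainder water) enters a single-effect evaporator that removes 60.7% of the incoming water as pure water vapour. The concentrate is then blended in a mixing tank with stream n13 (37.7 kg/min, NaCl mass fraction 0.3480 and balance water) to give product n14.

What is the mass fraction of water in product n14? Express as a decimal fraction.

Vapour removed = 0.607×0.596×46.8 = 16.931 kg/min; concentrate = 29.869 kg/min.
water reaching the mixer = 10.962 (from concentrate) + 37.7×0.652 = 35.542 kg/min.
Product flow = 29.869 + 37.7 = 67.569 kg/min; water fraction = 0.5260.

0.5260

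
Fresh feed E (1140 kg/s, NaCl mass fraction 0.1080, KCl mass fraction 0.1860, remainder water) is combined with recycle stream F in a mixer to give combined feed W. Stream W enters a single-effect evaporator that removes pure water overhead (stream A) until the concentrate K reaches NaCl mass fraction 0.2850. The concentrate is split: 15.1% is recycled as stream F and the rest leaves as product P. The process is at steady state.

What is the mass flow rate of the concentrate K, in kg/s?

Overall NaCl balance (none leaves overhead): NaCl in fresh feed = NaCl in product, i.e. 1140×0.108 = (1−0.151)·K·0.285.
K = 123.12/(0.285×0.849) = 508.83 kg/s.

508.8 kg/s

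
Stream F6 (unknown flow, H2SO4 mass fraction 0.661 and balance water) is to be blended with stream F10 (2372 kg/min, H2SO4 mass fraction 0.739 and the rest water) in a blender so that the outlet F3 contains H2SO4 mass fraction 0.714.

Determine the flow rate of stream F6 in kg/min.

1119 kg/min

Let F6 be the unknown flow. Total out = 2372 + F6.
H2SO4 balance: 1752.9 + 0.661·F6 = 0.714·(2372 + F6)
(0.661 − 0.714)·F6 = 0.714×2372 − 1752.9 = -59.3
F6 = -59.3 / -0.053 = 1118.9 kg/min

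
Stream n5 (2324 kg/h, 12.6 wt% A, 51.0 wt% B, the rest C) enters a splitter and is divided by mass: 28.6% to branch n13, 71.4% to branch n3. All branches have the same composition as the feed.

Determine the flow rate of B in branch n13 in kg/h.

Branch n13 total = 0.286×2324 = 664.66 kg/h.
B in n13 = 0.510×664.66 = 338.98 kg/h.

339 kg/h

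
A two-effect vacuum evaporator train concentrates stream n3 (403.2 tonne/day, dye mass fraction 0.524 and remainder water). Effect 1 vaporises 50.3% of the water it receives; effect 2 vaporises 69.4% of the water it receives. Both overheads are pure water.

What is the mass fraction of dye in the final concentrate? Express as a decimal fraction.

water in feed = 403.2×0.476 = 191.92 tonne/day.
After stage 1: water left = (1−0.503)×191.92 = 95.386; stream total = 306.66 tonne/day.
After stage 2: water left = (1−0.694)×95.386 = 29.188; final concentrate = 240.46 tonne/day.
dye fraction = 211.28/240.46 = 0.879.

0.879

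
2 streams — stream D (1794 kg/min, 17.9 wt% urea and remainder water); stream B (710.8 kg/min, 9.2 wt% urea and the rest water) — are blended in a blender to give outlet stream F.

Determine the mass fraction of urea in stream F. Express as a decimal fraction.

0.1543

Total flow out = 1794 + 710.8 = 2504.8 kg/min.
urea in = 1794×0.179 + 710.8×0.092 = 386.52 kg/min.
urea mass fraction in F = 386.52/2504.8 = 0.1543.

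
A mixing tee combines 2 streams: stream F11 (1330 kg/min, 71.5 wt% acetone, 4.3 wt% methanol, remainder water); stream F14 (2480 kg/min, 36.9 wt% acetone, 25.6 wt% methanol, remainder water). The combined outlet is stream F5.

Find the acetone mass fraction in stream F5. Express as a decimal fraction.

0.4898

Total flow out = 1330 + 2480 = 3810 kg/min.
acetone in = 1330×0.715 + 2480×0.369 = 1866.1 kg/min.
acetone mass fraction in F5 = 1866.1/3810 = 0.4898.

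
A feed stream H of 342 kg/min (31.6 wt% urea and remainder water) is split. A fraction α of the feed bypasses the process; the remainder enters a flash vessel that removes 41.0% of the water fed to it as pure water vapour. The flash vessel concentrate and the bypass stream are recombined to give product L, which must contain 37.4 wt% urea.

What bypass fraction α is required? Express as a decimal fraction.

All 342×0.316 = 108.07 kg/min of urea reaches L, so L = 108.07/0.374 = 288.96 kg/min and vapour = 53.037 kg/min.
The evaporator receives (1−α)·342 of feed at 0.684 water and removes 0.410 of that water:
0.410×0.684×(1−α)×342 = 53.037
(1−α) = 53.037/95.91 = 0.5530;  α = 0.4470.

0.447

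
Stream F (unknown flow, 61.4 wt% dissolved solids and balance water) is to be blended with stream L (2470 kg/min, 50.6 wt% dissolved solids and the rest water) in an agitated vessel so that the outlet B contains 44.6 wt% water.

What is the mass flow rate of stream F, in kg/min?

1976 kg/min

Let F be the unknown flow. Total out = 2470 + F.
water balance: 1220.2 + 0.386·F = 0.446·(2470 + F)
(0.386 − 0.446)·F = 0.446×2470 − 1220.2 = -118.56
F = -118.56 / -0.060 = 1976 kg/min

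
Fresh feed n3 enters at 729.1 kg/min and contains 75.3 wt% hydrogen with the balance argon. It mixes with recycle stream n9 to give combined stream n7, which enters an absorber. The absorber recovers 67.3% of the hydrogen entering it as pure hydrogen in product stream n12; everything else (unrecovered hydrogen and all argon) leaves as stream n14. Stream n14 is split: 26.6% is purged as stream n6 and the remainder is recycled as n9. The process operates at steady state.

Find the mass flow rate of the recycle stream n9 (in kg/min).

670.3 kg/min

argon enters only via n3 and leaves only via the purge: 729.1×0.247 = 0.266×(argon in n14), and the absorber passes all argon, so argon in n7 = argon in n14 = 677.02 kg/min.
hydrogen in n7: m_A = 729.1×0.753 + (1−0.266)·(1−0.673)·m_A, so m_A = 549.01/0.7600 = 722.4 kg/min.
n14 = (1−0.673)×722.4 + 677.02 = 913.25 kg/min.
Recycle n9 = (1−0.266)×913.25 = 670.32 kg/min.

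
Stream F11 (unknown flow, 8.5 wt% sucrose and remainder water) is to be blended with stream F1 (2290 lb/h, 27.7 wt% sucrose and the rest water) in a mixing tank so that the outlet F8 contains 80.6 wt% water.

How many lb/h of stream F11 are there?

1744 lb/h

Let F11 be the unknown flow. Total out = 2290 + F11.
water balance: 1655.7 + 0.915·F11 = 0.806·(2290 + F11)
(0.915 − 0.806)·F11 = 0.806×2290 − 1655.7 = 190.07
F11 = 190.07 / 0.109 = 1743.8 lb/h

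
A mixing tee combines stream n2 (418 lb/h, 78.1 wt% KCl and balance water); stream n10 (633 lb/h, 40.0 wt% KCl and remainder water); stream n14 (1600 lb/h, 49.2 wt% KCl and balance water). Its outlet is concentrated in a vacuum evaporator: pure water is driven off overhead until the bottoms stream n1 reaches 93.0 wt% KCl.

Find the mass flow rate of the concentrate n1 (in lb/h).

KCl entering = 418×0.781 + 633×0.400 + 1600×0.492 = 1366.9 lb/h.
All KCl reports to n1, so n1 = 1366.9/0.930 = 1469.7 lb/h.

1470 lb/h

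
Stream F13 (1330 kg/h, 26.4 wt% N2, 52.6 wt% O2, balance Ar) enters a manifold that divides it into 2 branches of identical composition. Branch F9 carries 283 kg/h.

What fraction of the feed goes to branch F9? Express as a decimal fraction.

Fraction to F9 = 283/1330 = 0.2128.

0.213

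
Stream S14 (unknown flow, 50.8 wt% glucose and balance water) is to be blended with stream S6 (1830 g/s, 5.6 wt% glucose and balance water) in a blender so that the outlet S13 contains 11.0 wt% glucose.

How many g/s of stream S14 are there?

Let S14 be the unknown flow. Total out = 1830 + S14.
glucose balance: 102.48 + 0.508·S14 = 0.110·(1830 + S14)
(0.508 − 0.110)·S14 = 0.110×1830 − 102.48 = 98.82
S14 = 98.82 / 0.398 = 248.29 g/s

248.3 g/s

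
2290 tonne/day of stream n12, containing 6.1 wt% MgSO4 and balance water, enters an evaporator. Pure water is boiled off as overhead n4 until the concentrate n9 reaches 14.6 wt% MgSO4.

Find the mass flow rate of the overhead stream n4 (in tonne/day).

MgSO4 is conserved: 2290×0.061 = 139.69 tonne/day all reports to the concentrate.
Concentrate = 139.69/(target fraction) = 956.78 tonne/day.
Overhead = 2290 − 956.78 = 1333.2 tonne/day.

1333 tonne/day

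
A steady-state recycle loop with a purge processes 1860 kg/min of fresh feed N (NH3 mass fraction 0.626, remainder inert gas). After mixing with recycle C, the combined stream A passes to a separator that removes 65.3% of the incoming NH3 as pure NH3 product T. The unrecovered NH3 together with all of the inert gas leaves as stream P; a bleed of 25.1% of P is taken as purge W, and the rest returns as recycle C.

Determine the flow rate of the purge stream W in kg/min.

832.7 kg/min

inert gas enters only via N and leaves only via the purge: 1860×0.374 = 0.251×(inert gas in P), and the separator passes all inert gas, so inert gas in A = inert gas in P = 2771.5 kg/min.
NH3 in A: m_A = 1860×0.626 + (1−0.251)·(1−0.653)·m_A, so m_A = 1164.4/0.7401 = 1573.3 kg/min.
P = (1−0.653)×1573.3 + 2771.5 = 3317.4 kg/min.
Purge W = 0.251×3317.4 = 832.67 kg/min.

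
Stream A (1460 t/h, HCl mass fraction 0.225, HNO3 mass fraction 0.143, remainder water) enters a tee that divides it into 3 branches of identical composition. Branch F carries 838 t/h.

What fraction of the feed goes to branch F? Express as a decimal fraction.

Fraction to F = 838/1460 = 0.5740.

0.574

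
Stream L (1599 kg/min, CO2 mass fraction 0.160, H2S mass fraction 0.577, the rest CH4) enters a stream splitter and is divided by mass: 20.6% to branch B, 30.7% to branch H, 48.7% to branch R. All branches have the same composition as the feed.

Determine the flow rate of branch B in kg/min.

Branch B flow = 0.206×1599 = 329.39 kg/min.

329.4 kg/min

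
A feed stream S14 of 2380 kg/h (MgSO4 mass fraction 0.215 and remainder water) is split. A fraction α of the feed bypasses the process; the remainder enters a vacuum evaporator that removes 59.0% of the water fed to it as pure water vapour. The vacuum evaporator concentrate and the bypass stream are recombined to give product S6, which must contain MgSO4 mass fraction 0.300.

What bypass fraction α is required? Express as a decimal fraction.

0.388

All 2380×0.215 = 511.7 kg/h of MgSO4 reaches S6, so S6 = 511.7/0.300 = 1705.7 kg/h and vapour = 674.33 kg/h.
The evaporator receives (1−α)·2380 of feed at 0.785 water and removes 0.590 of that water:
0.590×0.785×(1−α)×2380 = 674.33
(1−α) = 674.33/1102.3 = 0.6118;  α = 0.3882.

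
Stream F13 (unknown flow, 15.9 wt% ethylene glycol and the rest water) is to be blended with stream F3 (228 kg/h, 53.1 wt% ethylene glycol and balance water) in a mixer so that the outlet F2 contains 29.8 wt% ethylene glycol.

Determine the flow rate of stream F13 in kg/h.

382.2 kg/h

Let F13 be the unknown flow. Total out = 228 + F13.
ethylene glycol balance: 121.07 + 0.159·F13 = 0.298·(228 + F13)
(0.159 − 0.298)·F13 = 0.298×228 − 121.07 = -53.124
F13 = -53.124 / -0.139 = 382.19 kg/h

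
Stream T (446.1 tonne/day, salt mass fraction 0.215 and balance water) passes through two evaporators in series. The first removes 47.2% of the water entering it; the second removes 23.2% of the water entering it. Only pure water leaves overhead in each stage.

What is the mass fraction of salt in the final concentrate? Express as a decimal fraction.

water in feed = 446.1×0.785 = 350.19 tonne/day.
After stage 1: water left = (1−0.472)×350.19 = 184.9; stream total = 280.81 tonne/day.
After stage 2: water left = (1−0.232)×184.9 = 142; final concentrate = 237.91 tonne/day.
salt fraction = 95.912/237.91 = 0.403.

0.403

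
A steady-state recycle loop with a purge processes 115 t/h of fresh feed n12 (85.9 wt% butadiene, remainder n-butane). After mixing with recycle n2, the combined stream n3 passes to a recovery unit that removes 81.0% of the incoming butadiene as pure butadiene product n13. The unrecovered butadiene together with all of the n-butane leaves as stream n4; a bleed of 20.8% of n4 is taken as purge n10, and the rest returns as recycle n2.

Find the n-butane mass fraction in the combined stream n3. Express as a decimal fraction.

0.4013

n-butane enters only via n12 and leaves only via the purge: 115×0.141 = 0.208×(n-butane in n4), and the recovery unit passes all n-butane, so n-butane in n3 = n-butane in n4 = 77.957 t/h.
butadiene in n3: m_A = 115×0.859 + (1−0.208)·(1−0.810)·m_A, so m_A = 98.785/0.8495 = 116.28 t/h.
n3 = 116.28 + 77.957 = 194.24 t/h.
n-butane fraction in n3 = 77.957/194.24 = 0.4013.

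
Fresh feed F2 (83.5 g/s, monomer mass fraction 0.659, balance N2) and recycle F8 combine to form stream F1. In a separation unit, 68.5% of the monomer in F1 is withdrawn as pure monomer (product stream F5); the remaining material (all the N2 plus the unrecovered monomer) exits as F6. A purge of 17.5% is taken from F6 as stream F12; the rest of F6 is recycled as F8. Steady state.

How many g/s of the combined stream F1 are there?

237.1 g/s

N2 enters only via F2 and leaves only via the purge: 83.5×0.341 = 0.175×(N2 in F6), and the separation unit passes all N2, so N2 in F1 = N2 in F6 = 162.71 g/s.
monomer in F1: m_A = 83.5×0.659 + (1−0.175)·(1−0.685)·m_A, so m_A = 55.027/0.7401 = 74.348 g/s.
F1 = 74.348 + 162.71 = 237.05 g/s.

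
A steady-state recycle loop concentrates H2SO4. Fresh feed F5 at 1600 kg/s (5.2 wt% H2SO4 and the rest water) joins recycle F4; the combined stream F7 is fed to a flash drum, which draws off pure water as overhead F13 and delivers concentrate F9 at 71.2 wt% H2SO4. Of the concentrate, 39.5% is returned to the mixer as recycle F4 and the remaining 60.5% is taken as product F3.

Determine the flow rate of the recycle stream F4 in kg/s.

76.29 kg/s

Overall H2SO4 balance (none leaves overhead): H2SO4 in fresh feed = H2SO4 in product, i.e. 1600×0.052 = (1−0.395)·F9·0.712.
F9 = 83.2/(0.712×0.605) = 193.15 kg/s.
Recycle F4 = 0.395×193.15 = 76.293 kg/s.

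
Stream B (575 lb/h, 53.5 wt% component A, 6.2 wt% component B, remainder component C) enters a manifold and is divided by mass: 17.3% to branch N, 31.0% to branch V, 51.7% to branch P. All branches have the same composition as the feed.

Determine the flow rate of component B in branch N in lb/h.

Branch N total = 0.173×575 = 99.475 lb/h.
component B in N = 0.062×99.475 = 6.1674 lb/h.

6.167 lb/h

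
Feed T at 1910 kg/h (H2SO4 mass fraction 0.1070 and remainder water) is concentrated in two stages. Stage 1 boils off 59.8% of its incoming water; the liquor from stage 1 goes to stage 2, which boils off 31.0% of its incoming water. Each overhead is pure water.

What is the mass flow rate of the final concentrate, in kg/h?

677.5 kg/h

water in feed = 1910×0.893 = 1705.6 kg/h.
After stage 1: water left = (1−0.598)×1705.6 = 685.66; stream total = 890.03 kg/h.
After stage 2: water left = (1−0.310)×685.66 = 473.11; final concentrate = 677.48 kg/h.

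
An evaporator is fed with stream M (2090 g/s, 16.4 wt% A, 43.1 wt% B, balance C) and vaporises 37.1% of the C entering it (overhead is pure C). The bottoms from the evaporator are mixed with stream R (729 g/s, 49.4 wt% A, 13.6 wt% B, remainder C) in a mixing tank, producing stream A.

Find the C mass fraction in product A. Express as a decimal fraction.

0.320

Vapour removed = 0.371×0.405×2090 = 314.03 g/s; concentrate = 1776 g/s.
C reaching the mixer = 532.42 (from concentrate) + 729×0.370 = 802.15 g/s.
Product flow = 1776 + 729 = 2505 g/s; C fraction = 0.320.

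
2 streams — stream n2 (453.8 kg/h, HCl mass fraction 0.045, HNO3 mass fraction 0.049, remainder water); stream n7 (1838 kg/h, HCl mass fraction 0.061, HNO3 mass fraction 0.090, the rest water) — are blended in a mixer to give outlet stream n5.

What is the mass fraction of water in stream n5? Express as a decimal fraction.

0.860

Total flow out = 453.8 + 1838 = 2291.8 kg/h.
water in = 453.8×0.906 + 1838×0.849 = 1971.6 kg/h.
water mass fraction in n5 = 1971.6/2291.8 = 0.860.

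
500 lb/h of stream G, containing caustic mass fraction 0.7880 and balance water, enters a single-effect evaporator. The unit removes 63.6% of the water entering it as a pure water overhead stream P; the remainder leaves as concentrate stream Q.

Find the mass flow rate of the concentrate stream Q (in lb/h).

water entering = 500×0.212 = 106 lb/h; overhead removed = 0.636×106 = 67.416 lb/h.
Concentrate = 500 − 67.416 = 432.58 lb/h.

432.6 lb/h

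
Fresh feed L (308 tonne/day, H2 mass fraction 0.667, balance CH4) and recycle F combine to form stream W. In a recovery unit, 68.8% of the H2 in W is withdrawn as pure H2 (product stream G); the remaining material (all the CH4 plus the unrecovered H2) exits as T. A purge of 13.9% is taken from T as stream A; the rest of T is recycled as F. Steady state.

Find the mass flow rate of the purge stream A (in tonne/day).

114.7 tonne/day

CH4 enters only via L and leaves only via the purge: 308×0.333 = 0.139×(CH4 in T), and the recovery unit passes all CH4, so CH4 in W = CH4 in T = 737.87 tonne/day.
H2 in W: m_A = 308×0.667 + (1−0.139)·(1−0.688)·m_A, so m_A = 205.44/0.7314 = 280.89 tonne/day.
T = (1−0.688)×280.89 + 737.87 = 825.51 tonne/day.
Purge A = 0.139×825.51 = 114.75 tonne/day.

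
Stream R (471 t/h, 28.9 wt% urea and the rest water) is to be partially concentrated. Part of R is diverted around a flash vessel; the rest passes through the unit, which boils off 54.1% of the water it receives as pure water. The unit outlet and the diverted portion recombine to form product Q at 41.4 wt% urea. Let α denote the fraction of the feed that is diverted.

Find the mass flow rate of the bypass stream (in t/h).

All 471×0.289 = 136.12 t/h of urea reaches Q, so Q = 136.12/0.414 = 328.79 t/h and vapour = 142.21 t/h.
The evaporator receives (1−α)·471 of feed at 0.711 water and removes 0.541 of that water:
0.541×0.711×(1−α)×471 = 142.21
(1−α) = 142.21/181.17 = 0.7850;  α = 0.2150.
Bypass flow = 0.2150×471 = 101.29 t/h.

101.3 t/h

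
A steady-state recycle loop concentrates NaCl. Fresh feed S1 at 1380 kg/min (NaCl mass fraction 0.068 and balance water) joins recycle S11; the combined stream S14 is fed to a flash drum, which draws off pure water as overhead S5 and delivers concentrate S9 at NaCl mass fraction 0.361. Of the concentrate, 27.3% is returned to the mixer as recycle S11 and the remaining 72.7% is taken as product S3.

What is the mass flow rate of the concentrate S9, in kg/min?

Overall NaCl balance (none leaves overhead): NaCl in fresh feed = NaCl in product, i.e. 1380×0.068 = (1−0.273)·S9·0.361.
S9 = 93.84/(0.361×0.727) = 357.56 kg/min.

357.6 kg/min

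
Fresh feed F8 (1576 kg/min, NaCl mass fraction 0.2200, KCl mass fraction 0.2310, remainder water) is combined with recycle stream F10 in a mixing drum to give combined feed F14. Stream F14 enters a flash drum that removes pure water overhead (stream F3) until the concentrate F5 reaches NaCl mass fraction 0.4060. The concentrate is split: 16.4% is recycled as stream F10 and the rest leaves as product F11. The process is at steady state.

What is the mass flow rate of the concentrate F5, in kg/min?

1022 kg/min

Overall NaCl balance (none leaves overhead): NaCl in fresh feed = NaCl in product, i.e. 1576×0.220 = (1−0.164)·F5·0.406.
F5 = 346.72/(0.406×0.836) = 1021.5 kg/min.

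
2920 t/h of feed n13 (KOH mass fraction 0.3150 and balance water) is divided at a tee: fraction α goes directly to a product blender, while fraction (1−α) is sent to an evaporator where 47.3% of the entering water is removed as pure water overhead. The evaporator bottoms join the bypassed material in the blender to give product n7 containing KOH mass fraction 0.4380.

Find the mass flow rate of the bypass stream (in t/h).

All 2920×0.315 = 919.8 t/h of KOH reaches n7, so n7 = 919.8/0.438 = 2100 t/h and vapour = 820 t/h.
The evaporator receives (1−α)·2920 of feed at 0.685 water and removes 0.473 of that water:
0.473×0.685×(1−α)×2920 = 820
(1−α) = 820/946.09 = 0.8667;  α = 0.1333.
Bypass flow = 0.1333×2920 = 389.17 t/h.

389.2 t/h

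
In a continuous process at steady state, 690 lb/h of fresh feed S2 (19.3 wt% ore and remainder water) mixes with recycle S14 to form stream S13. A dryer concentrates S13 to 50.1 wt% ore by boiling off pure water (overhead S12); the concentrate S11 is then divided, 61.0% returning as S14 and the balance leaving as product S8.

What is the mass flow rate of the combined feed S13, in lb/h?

1106 lb/h

Overall ore balance (none leaves overhead): ore in fresh feed = ore in product, i.e. 690×0.193 = (1−0.610)·S11·0.501.
S11 = 133.17/(0.501×0.390) = 681.56 lb/h.
Recycle S14 = 0.610×681.56 = 415.75 lb/h.
Combined feed S13 = 690 + 415.75 = 1105.8 lb/h.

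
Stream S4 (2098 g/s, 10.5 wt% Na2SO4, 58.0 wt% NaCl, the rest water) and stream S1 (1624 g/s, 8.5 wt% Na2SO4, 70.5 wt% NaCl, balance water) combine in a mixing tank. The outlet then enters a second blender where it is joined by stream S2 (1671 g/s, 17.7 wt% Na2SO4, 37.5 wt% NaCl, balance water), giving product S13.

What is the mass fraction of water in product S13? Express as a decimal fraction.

0.325

Overall, product flow = 5393 g/s.
water in = 2098×0.315 + 1624×0.210 + 1671×0.448 = 1750.5 g/s.
water fraction in S13 = 0.325.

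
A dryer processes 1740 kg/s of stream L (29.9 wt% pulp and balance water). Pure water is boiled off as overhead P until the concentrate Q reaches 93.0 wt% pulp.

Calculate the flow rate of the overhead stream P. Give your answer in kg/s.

pulp is conserved: 1740×0.299 = 520.26 kg/s all reports to the concentrate.
Concentrate = 520.26/(target fraction) = 559.42 kg/s.
Overhead = 1740 − 559.42 = 1180.6 kg/s.

1181 kg/s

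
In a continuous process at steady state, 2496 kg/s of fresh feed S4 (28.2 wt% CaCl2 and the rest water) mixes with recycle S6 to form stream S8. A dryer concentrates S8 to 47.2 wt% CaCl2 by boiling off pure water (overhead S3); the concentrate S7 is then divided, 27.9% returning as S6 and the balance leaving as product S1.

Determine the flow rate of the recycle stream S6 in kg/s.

Overall CaCl2 balance (none leaves overhead): CaCl2 in fresh feed = CaCl2 in product, i.e. 2496×0.282 = (1−0.279)·S7·0.472.
S7 = 703.87/(0.472×0.721) = 2068.3 kg/s.
Recycle S6 = 0.279×2068.3 = 577.06 kg/s.

577.1 kg/s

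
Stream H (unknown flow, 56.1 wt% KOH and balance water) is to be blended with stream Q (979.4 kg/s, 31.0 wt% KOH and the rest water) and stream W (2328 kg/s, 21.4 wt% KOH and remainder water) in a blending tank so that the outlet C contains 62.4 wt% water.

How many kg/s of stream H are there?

2388 kg/s

Let H be the unknown flow. Total out = 3307.4 + H.
water balance: 2505.6 + 0.439·H = 0.624·(3307.4 + H)
(0.439 − 0.624)·H = 0.624×3307.4 − 2505.6 = -441.78
H = -441.78 / -0.185 = 2388 kg/s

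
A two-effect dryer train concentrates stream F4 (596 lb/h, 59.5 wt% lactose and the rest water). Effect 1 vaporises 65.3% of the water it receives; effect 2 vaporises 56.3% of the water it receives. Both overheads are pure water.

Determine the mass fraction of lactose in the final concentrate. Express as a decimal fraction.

0.906

water in feed = 596×0.405 = 241.38 lb/h.
After stage 1: water left = (1−0.653)×241.38 = 83.759; stream total = 438.38 lb/h.
After stage 2: water left = (1−0.563)×83.759 = 36.603; final concentrate = 391.22 lb/h.
lactose fraction = 354.62/391.22 = 0.906.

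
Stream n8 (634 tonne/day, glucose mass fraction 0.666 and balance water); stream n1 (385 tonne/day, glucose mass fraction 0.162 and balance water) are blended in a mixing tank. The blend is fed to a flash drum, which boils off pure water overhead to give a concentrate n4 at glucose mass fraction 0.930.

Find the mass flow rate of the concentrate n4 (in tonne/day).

521.1 tonne/day

glucose entering = 634×0.666 + 385×0.162 = 484.61 tonne/day.
All glucose reports to n4, so n4 = 484.61/0.930 = 521.09 tonne/day.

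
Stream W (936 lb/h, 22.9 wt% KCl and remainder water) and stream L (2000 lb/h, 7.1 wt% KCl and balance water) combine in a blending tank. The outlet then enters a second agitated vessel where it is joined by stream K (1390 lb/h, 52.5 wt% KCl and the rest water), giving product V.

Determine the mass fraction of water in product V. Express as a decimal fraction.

0.7489

Overall, product flow = 4326 lb/h.
water in = 936×0.771 + 2000×0.929 + 1390×0.475 = 3239.9 lb/h.
water fraction in V = 0.7489.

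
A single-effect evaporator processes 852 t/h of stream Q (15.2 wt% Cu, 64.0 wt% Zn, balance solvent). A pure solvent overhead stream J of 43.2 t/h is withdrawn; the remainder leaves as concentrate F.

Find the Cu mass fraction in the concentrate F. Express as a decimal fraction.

0.160

Cu is not removed: 852×0.152 = 129.5 t/h of Cu enters F.
Concentrate = 852 − 43.2 = 808.8 t/h.
Mass fraction = 129.5/808.8 = 0.160.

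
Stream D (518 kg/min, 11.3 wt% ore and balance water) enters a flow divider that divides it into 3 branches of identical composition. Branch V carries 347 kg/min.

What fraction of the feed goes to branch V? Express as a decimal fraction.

0.670

Fraction to V = 347/518 = 0.6699.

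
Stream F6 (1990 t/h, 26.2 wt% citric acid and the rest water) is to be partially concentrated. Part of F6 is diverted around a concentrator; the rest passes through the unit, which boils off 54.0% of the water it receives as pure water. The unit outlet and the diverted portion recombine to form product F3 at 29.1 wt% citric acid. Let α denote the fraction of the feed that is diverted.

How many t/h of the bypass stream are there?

1492 t/h

All 1990×0.262 = 521.38 t/h of citric acid reaches F3, so F3 = 521.38/0.291 = 1791.7 t/h and vapour = 198.32 t/h.
The evaporator receives (1−α)·1990 of feed at 0.738 water and removes 0.540 of that water:
0.540×0.738×(1−α)×1990 = 198.32
(1−α) = 198.32/793.05 = 0.2501;  α = 0.7499.
Bypass flow = 0.7499×1990 = 1492.4 t/h.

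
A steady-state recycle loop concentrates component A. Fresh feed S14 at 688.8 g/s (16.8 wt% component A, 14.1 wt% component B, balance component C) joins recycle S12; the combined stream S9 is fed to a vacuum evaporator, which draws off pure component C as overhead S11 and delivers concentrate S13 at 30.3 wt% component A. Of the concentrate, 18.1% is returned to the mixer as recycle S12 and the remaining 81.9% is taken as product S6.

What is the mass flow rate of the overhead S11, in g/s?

306.9 g/s

Overall component A balance (none leaves overhead): component A in fresh feed = component A in product, i.e. 688.8×0.168 = (1−0.181)·S13·0.303.
S13 = 115.72/(0.303×0.819) = 466.31 g/s.
Recycle S12 = 0.181×466.31 = 84.402 g/s.
Combined feed S9 = 688.8 + 84.402 = 773.2 g/s.
Overhead S11 = S9 − S13 = 773.2 − 466.31 = 306.89 g/s.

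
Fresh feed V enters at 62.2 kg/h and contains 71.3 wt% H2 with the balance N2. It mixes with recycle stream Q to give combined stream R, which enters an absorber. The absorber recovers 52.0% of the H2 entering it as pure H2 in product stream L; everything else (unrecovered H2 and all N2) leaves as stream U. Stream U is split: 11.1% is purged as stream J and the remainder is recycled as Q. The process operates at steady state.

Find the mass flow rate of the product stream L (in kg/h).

H2 in R: m_A = 62.2×0.713 + (1−0.111)·(1−0.520)·m_A, so m_A = 44.349/0.5733 = 77.359 kg/h.
Product L = 0.520×77.359 = 40.227 kg/h.

40.23 kg/h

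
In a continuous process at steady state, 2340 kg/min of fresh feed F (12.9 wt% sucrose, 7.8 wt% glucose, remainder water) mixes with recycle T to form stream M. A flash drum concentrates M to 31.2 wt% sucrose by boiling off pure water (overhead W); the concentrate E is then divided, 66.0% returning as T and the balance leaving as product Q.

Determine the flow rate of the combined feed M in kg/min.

4218 kg/min

Overall sucrose balance (none leaves overhead): sucrose in fresh feed = sucrose in product, i.e. 2340×0.129 = (1−0.660)·E·0.312.
E = 301.86/(0.312×0.340) = 2845.6 kg/min.
Recycle T = 0.660×2845.6 = 1878.1 kg/min.
Combined feed M = 2340 + 1878.1 = 4218.1 kg/min.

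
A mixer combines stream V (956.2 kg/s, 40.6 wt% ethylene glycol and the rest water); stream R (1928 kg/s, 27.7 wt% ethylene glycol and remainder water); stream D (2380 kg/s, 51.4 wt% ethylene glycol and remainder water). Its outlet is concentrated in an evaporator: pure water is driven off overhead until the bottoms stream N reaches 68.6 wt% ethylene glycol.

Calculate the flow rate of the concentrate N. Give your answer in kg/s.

ethylene glycol entering = 956.2×0.406 + 1928×0.277 + 2380×0.514 = 2145.6 kg/s.
All ethylene glycol reports to N, so N = 2145.6/0.686 = 3127.7 kg/s.

3128 kg/s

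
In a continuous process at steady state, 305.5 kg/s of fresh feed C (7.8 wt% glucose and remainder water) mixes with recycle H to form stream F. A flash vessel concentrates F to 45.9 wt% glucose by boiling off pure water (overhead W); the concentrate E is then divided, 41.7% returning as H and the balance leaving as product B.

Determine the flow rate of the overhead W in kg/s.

Overall glucose balance (none leaves overhead): glucose in fresh feed = glucose in product, i.e. 305.5×0.078 = (1−0.417)·E·0.459.
E = 23.829/(0.459×0.583) = 89.048 kg/s.
Recycle H = 0.417×89.048 = 37.133 kg/s.
Combined feed F = 305.5 + 37.133 = 342.63 kg/s.
Overhead W = F − E = 342.63 − 89.048 = 253.58 kg/s.

253.6 kg/s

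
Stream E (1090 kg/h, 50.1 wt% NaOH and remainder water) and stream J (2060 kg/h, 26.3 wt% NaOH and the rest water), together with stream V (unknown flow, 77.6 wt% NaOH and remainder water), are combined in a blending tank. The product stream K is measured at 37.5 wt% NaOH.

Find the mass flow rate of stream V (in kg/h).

232.9 kg/h

Let V be the unknown flow. Total out = 3150 + V.
NaOH balance: 1087.9 + 0.776·V = 0.375·(3150 + V)
(0.776 − 0.375)·V = 0.375×3150 − 1087.9 = 93.38
V = 93.38 / 0.401 = 232.87 kg/h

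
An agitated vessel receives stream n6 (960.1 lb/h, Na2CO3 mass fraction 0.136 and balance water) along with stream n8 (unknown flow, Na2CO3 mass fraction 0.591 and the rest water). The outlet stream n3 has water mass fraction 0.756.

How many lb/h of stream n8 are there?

Let n8 be the unknown flow. Total out = 960.1 + n8.
water balance: 829.53 + 0.409·n8 = 0.756·(960.1 + n8)
(0.409 − 0.756)·n8 = 0.756×960.1 − 829.53 = -103.69
n8 = -103.69 / -0.347 = 298.82 lb/h

298.8 lb/h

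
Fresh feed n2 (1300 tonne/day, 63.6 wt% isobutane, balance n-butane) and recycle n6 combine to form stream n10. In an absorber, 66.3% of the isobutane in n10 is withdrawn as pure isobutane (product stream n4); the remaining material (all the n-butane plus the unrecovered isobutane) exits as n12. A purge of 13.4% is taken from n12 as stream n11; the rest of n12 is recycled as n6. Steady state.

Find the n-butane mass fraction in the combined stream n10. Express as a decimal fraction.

0.752

n-butane enters only via n2 and leaves only via the purge: 1300×0.364 = 0.134×(n-butane in n12), and the absorber passes all n-butane, so n-butane in n10 = n-butane in n12 = 3531.3 tonne/day.
isobutane in n10: m_A = 1300×0.636 + (1−0.134)·(1−0.663)·m_A, so m_A = 826.8/0.7082 = 1167.5 tonne/day.
n10 = 1167.5 + 3531.3 = 4698.9 tonne/day.
n-butane fraction in n10 = 3531.3/4698.9 = 0.752.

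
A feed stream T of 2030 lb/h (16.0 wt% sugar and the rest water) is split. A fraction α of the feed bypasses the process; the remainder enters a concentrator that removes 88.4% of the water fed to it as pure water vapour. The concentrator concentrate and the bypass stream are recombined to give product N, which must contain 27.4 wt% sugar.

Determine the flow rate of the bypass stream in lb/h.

892.6 lb/h

All 2030×0.160 = 324.8 lb/h of sugar reaches N, so N = 324.8/0.274 = 1185.4 lb/h and vapour = 844.6 lb/h.
The evaporator receives (1−α)·2030 of feed at 0.840 water and removes 0.884 of that water:
0.884×0.840×(1−α)×2030 = 844.6
(1−α) = 844.6/1507.4 = 0.5603;  α = 0.4397.
Bypass flow = 0.4397×2030 = 892.59 lb/h.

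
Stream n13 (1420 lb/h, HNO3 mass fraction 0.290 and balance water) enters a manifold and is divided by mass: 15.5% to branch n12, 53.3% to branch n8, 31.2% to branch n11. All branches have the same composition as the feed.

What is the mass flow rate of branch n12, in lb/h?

Branch n12 flow = 0.155×1420 = 220.1 lb/h.

220.1 lb/h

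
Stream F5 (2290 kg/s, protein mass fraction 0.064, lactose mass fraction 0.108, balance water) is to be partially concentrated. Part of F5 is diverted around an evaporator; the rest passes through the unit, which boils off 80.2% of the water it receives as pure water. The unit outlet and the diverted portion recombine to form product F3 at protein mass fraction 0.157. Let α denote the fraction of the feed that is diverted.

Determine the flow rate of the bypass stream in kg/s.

247.3 kg/s

All 2290×0.064 = 146.56 kg/s of protein reaches F3, so F3 = 146.56/0.157 = 933.5 kg/s and vapour = 1356.5 kg/s.
The evaporator receives (1−α)·2290 of feed at 0.828 water and removes 0.802 of that water:
0.802×0.828×(1−α)×2290 = 1356.5
(1−α) = 1356.5/1520.7 = 0.8920;  α = 0.1080.
Bypass flow = 0.1080×2290 = 247.26 kg/s.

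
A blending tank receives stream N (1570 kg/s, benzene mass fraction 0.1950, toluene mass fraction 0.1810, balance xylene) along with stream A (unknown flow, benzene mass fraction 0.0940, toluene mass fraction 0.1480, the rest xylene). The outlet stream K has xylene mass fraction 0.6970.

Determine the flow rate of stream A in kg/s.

Let A be the unknown flow. Total out = 1570 + A.
xylene balance: 979.68 + 0.758·A = 0.697·(1570 + A)
(0.758 − 0.697)·A = 0.697×1570 − 979.68 = 114.61
A = 114.61 / 0.061 = 1878.9 kg/s

1879 kg/s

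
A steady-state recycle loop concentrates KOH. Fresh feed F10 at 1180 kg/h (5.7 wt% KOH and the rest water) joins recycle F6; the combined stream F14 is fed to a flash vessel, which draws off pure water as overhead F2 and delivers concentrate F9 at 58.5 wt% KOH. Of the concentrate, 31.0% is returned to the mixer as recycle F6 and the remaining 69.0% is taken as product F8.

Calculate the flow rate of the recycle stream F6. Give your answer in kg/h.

Overall KOH balance (none leaves overhead): KOH in fresh feed = KOH in product, i.e. 1180×0.057 = (1−0.310)·F9·0.585.
F9 = 67.26/(0.585×0.690) = 166.63 kg/h.
Recycle F6 = 0.310×166.63 = 51.655 kg/h.

51.66 kg/h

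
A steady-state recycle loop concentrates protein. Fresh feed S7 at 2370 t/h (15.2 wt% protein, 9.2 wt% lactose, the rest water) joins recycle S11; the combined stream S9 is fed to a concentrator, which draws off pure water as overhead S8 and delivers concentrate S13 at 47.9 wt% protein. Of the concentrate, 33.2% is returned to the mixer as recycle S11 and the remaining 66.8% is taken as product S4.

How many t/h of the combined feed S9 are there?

Overall protein balance (none leaves overhead): protein in fresh feed = protein in product, i.e. 2370×0.152 = (1−0.332)·S13·0.479.
S13 = 360.24/(0.479×0.668) = 1125.8 t/h.
Recycle S11 = 0.332×1125.8 = 373.78 t/h.
Combined feed S9 = 2370 + 373.78 = 2743.8 t/h.

2744 t/h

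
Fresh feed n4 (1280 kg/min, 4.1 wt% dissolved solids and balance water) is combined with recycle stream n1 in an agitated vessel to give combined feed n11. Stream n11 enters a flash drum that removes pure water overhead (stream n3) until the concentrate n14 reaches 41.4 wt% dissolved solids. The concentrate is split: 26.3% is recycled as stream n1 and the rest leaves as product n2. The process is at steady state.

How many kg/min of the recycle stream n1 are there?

45.24 kg/min

Overall dissolved solids balance (none leaves overhead): dissolved solids in fresh feed = dissolved solids in product, i.e. 1280×0.041 = (1−0.263)·n14·0.414.
n14 = 52.48/(0.414×0.737) = 172 kg/min.
Recycle n1 = 0.263×172 = 45.236 kg/min.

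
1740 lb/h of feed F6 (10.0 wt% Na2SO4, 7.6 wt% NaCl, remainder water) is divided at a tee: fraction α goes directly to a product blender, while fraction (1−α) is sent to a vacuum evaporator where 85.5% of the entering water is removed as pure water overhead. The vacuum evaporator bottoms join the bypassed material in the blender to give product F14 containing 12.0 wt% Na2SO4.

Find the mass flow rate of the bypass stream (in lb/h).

All 1740×0.100 = 174 lb/h of Na2SO4 reaches F14, so F14 = 174/0.120 = 1450 lb/h and vapour = 290 lb/h.
The evaporator receives (1−α)·1740 of feed at 0.824 water and removes 0.855 of that water:
0.855×0.824×(1−α)×1740 = 290
(1−α) = 290/1225.9 = 0.2366;  α = 0.7634.
Bypass flow = 0.7634×1740 = 1328.4 lb/h.

1328 lb/h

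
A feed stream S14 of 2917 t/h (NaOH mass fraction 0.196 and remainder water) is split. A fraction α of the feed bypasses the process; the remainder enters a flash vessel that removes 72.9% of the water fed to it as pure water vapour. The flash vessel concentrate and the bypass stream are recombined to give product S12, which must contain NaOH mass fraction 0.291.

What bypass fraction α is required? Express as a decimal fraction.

All 2917×0.196 = 571.73 t/h of NaOH reaches S12, so S12 = 571.73/0.291 = 1964.7 t/h and vapour = 952.29 t/h.
The evaporator receives (1−α)·2917 of feed at 0.804 water and removes 0.729 of that water:
0.729×0.804×(1−α)×2917 = 952.29
(1−α) = 952.29/1709.7 = 0.5570;  α = 0.4430.

0.443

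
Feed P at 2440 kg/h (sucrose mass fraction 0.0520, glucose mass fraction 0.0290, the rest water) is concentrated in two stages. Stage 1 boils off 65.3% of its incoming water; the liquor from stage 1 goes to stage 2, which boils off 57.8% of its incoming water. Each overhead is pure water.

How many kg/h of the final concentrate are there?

526 kg/h

water in feed = 2440×0.919 = 2242.4 kg/h.
After stage 1: water left = (1−0.653)×2242.4 = 778.1; stream total = 975.74 kg/h.
After stage 2: water left = (1−0.578)×778.1 = 328.36; final concentrate = 526 kg/h.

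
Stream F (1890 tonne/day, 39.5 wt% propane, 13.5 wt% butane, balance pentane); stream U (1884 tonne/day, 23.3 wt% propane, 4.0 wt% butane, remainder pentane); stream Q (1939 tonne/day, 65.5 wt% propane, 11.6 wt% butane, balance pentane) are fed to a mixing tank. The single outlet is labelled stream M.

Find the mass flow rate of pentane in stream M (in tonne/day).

pentane out = pentane in = 1890×0.470 + 1884×0.727 + 1939×0.229 = 2702 tonne/day.

2702 tonne/day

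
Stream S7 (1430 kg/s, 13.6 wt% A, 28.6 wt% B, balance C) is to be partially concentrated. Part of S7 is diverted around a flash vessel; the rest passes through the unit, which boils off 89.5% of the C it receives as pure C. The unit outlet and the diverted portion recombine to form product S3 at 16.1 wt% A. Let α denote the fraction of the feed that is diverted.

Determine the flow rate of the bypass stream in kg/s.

All 1430×0.136 = 194.48 kg/s of A reaches S3, so S3 = 194.48/0.161 = 1208 kg/s and vapour = 222.05 kg/s.
The evaporator receives (1−α)·1430 of feed at 0.578 C and removes 0.895 of that C:
0.895×0.578×(1−α)×1430 = 222.05
(1−α) = 222.05/739.75 = 0.3002;  α = 0.6998.
Bypass flow = 0.6998×1430 = 1000.8 kg/s.

1001 kg/s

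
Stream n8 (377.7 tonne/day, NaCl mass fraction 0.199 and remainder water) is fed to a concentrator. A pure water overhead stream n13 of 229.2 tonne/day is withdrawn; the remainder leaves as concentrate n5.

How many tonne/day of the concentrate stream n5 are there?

Concentrate = 377.7 − 229.2 = 148.5 tonne/day.

148.5 tonne/day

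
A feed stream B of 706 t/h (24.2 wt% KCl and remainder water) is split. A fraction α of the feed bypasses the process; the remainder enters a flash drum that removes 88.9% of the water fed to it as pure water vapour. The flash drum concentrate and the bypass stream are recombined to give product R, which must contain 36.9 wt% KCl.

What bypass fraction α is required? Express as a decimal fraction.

0.489

All 706×0.242 = 170.85 t/h of KCl reaches R, so R = 170.85/0.369 = 463.01 t/h and vapour = 242.99 t/h.
The evaporator receives (1−α)·706 of feed at 0.758 water and removes 0.889 of that water:
0.889×0.758×(1−α)×706 = 242.99
(1−α) = 242.99/475.75 = 0.5107;  α = 0.4893.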